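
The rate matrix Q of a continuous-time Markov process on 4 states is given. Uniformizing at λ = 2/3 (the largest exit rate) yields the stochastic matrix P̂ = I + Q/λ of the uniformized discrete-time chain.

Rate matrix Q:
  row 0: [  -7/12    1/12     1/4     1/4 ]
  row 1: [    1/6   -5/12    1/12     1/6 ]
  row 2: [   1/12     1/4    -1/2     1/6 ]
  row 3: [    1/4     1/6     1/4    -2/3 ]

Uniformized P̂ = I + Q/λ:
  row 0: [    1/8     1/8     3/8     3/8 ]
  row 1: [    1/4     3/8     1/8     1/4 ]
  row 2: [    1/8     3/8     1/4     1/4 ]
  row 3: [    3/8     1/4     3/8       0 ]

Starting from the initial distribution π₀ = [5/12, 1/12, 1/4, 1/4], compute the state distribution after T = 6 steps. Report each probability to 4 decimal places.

t=0: π = [0.4167, 0.0833, 0.2500, 0.2500]
t=1: π = [0.1979, 0.2396, 0.3229, 0.2396]
t=2: π = [0.2148, 0.2956, 0.2747, 0.2148]
t=3: π = [0.2157, 0.2944, 0.2668, 0.2231]
t=4: π = [0.2176, 0.2932, 0.2680, 0.2212]
t=5: π = [0.2169, 0.2930, 0.2682, 0.2219]
t=6: π = [0.2171, 0.2930, 0.2682, 0.2216]

π = [0.2171, 0.2930, 0.2682, 0.2216]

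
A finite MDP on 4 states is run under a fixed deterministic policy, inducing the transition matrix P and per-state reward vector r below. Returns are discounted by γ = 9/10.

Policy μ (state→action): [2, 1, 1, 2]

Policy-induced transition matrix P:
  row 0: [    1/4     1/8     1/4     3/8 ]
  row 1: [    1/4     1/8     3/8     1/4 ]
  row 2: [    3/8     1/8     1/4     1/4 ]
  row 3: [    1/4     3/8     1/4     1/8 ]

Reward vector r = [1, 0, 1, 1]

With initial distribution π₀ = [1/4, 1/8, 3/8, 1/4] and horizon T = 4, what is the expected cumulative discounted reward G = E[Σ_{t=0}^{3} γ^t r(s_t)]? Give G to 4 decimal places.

t=0: π = [0.2500, 0.1250, 0.3750, 0.2500], E[r] = 0.8750, γ^t·E[r] = 0.875000, running G = 0.875000
t=1: π = [0.2969, 0.1875, 0.2656, 0.2500], E[r] = 0.8125, γ^t·E[r] = 0.731250, running G = 1.606250
t=2: π = [0.2832, 0.1875, 0.2734, 0.2559], E[r] = 0.8125, γ^t·E[r] = 0.658125, running G = 2.264375
t=3: π = [0.2842, 0.1890, 0.2734, 0.2534], E[r] = 0.8110, γ^t·E[r] = 0.591245, running G = 2.855620

G = 2.8556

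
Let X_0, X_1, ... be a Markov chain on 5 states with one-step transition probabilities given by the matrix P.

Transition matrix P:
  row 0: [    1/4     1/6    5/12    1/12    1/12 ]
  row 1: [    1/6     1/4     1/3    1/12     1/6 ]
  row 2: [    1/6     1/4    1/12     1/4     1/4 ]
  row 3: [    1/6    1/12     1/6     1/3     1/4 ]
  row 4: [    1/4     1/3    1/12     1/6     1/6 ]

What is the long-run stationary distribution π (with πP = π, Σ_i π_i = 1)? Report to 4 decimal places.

π = [0.1985, 0.2187, 0.2192, 0.1802, 0.1834]

Balance equations π_j = Σ_i π_i·P[i][j]:
  π_0 = 1/4·π_0 + 1/6·π_1 + 1/6·π_2 + 1/6·π_3 + 1/4·π_4
  π_1 = 1/6·π_0 + 1/4·π_1 + 1/4·π_2 + 1/12·π_3 + 1/3·π_4
  π_2 = 5/12·π_0 + 1/3·π_1 + 1/12·π_2 + 1/6·π_3 + 1/12·π_4
  π_3 = 1/12·π_0 + 1/12·π_1 + 1/4·π_2 + 1/3·π_3 + 1/6·π_4
  normalize: π_0 + π_1 + π_2 + π_3 + π_4 = 1
Solving the linear system gives exactly π = [1237/6232, 1363/6232, 683/3116, 1123/6232, 1143/6232].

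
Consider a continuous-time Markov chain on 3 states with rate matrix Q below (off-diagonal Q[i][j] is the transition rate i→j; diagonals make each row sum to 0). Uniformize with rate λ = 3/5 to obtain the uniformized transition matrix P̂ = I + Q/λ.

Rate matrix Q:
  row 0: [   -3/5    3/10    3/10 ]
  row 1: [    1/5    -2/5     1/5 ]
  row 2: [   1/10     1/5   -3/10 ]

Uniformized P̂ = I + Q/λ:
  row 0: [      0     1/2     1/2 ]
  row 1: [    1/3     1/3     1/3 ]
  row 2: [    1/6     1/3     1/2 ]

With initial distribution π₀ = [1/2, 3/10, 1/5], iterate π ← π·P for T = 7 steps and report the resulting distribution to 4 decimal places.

π = [0.1951, 0.3659, 0.4390]

t=0: π = [0.5000, 0.3000, 0.2000]
t=1: π = [0.1333, 0.4167, 0.4500]
t=2: π = [0.2139, 0.3556, 0.4306]
t=3: π = [0.1903, 0.3690, 0.4407]
t=4: π = [0.1965, 0.3650, 0.4385]
t=5: π = [0.1948, 0.3661, 0.4392]
t=6: π = [0.1952, 0.3658, 0.4390]
t=7: π = [0.1951, 0.3659, 0.4390]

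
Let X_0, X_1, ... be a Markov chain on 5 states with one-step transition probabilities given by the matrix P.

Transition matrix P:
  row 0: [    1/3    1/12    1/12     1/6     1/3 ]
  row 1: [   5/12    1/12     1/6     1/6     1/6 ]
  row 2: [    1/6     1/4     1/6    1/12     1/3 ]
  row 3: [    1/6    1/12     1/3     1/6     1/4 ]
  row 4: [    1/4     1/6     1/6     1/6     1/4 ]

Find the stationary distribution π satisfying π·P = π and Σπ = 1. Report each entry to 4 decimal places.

Balance equations π_j = Σ_i π_i·P[i][j]:
  π_0 = 1/3·π_0 + 5/12·π_1 + 1/6·π_2 + 1/6·π_3 + 1/4·π_4
  π_1 = 1/12·π_0 + 1/12·π_1 + 1/4·π_2 + 1/12·π_3 + 1/6·π_4
  π_2 = 1/12·π_0 + 1/6·π_1 + 1/6·π_2 + 1/3·π_3 + 1/6·π_4
  π_3 = 1/6·π_0 + 1/6·π_1 + 1/12·π_2 + 1/6·π_3 + 1/6·π_4
  normalize: π_0 + π_1 + π_2 + π_3 + π_4 = 1
Solving the linear system gives exactly π = [5640/21053, 2833/21053, 3574/21053, 3211/21053, 5795/21053].

π = [0.2679, 0.1346, 0.1698, 0.1525, 0.2753]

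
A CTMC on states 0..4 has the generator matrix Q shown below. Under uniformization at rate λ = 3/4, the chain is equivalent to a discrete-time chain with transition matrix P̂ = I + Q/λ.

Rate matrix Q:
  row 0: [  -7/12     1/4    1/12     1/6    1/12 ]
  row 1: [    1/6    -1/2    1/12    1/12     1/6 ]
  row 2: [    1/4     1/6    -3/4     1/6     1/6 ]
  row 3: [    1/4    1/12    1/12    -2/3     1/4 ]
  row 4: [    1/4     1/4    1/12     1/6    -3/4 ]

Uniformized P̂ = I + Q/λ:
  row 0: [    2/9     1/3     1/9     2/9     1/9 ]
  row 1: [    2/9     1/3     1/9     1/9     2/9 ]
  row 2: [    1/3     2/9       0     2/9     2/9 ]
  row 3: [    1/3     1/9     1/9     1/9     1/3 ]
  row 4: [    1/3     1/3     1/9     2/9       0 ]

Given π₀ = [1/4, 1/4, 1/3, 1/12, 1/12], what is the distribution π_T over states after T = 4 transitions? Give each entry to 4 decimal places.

t=0: π = [0.2500, 0.2500, 0.3333, 0.0833, 0.0833]
t=1: π = [0.2778, 0.2778, 0.0741, 0.1852, 0.1852]
t=2: π = [0.2716, 0.2840, 0.1029, 0.1708, 0.1708]
t=3: π = [0.2716, 0.2840, 0.0997, 0.1717, 0.1731]
t=4: π = [0.2716, 0.2841, 0.1000, 0.1716, 0.1727]

π = [0.2716, 0.2841, 0.1000, 0.1716, 0.1727]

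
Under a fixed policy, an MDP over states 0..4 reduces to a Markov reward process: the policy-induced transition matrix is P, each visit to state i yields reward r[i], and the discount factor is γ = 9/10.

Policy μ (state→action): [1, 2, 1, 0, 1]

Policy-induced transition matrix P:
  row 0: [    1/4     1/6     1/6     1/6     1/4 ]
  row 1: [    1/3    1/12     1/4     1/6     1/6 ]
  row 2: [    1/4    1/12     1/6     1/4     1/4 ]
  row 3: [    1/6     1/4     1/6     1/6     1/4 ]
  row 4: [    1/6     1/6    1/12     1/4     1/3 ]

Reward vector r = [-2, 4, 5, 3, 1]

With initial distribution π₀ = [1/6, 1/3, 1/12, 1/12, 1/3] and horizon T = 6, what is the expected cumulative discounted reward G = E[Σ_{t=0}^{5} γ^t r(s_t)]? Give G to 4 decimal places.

t=0: π = [0.1667, 0.3333, 0.0833, 0.0833, 0.3333], E[r] = 2.0000, γ^t·E[r] = 2.000000, running G = 2.000000
t=1: π = [0.2431, 0.1389, 0.1667, 0.2014, 0.2500], E[r] = 1.7569, γ^t·E[r] = 1.581250, running G = 3.581250
t=2: π = [0.2240, 0.1580, 0.1574, 0.2014, 0.2593], E[r] = 1.8345, γ^t·E[r] = 1.485938, running G = 5.067188
t=3: π = [0.2248, 0.1572, 0.1582, 0.2014, 0.2584], E[r] = 1.8329, γ^t·E[r] = 1.336148, running G = 6.403336
t=4: π = [0.2248, 0.1572, 0.1582, 0.2014, 0.2584], E[r] = 1.8329, γ^t·E[r] = 1.202534, running G = 7.605870
t=5: π = [0.2248, 0.1572, 0.1582, 0.2014, 0.2584], E[r] = 1.8329, γ^t·E[r] = 1.082280, running G = 8.688150

G = 8.6881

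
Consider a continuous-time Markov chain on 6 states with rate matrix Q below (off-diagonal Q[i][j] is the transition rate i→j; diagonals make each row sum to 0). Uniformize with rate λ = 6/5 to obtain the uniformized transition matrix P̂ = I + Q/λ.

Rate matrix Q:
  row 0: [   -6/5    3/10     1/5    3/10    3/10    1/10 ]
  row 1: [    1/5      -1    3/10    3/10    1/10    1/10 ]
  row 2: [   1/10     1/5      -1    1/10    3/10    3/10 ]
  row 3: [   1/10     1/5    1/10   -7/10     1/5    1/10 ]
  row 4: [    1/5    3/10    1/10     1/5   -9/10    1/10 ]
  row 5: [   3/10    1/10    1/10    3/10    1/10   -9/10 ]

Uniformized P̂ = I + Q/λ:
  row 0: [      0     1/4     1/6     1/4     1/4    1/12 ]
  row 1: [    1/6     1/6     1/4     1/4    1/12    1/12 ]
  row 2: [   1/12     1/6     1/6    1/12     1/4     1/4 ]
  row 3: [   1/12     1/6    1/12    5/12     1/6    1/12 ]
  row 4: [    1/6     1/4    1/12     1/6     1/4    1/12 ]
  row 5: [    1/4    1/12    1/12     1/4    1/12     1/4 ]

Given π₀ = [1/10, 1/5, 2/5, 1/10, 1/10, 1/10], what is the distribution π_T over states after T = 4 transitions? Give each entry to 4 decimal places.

π = [0.1243, 0.1811, 0.1352, 0.2548, 0.1773, 0.1274]

t=0: π = [0.1000, 0.2000, 0.4000, 0.1000, 0.1000, 0.1000]
t=1: π = [0.1167, 0.1750, 0.1583, 0.1917, 0.1917, 0.1667]
t=2: π = [0.1319, 0.1785, 0.1354, 0.2396, 0.1771, 0.1375]
t=3: π = [0.1249, 0.1810, 0.1354, 0.2526, 0.1774, 0.1288]
t=4: π = [0.1243, 0.1811, 0.1352, 0.2548, 0.1773, 0.1274]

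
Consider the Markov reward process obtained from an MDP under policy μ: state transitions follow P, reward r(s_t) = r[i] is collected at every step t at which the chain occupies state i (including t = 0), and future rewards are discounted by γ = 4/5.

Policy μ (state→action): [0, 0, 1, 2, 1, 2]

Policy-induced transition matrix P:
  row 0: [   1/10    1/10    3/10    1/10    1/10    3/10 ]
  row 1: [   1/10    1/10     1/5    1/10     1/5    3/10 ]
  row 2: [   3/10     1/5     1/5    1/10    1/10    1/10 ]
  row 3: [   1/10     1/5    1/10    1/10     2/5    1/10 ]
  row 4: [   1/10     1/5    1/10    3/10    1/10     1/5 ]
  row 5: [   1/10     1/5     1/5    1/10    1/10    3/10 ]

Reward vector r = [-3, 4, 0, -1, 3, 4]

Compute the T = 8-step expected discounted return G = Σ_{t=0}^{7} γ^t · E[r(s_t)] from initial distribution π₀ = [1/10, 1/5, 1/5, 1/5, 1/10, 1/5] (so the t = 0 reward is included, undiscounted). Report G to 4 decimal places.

G = 6.1268

t=0: π = [0.1000, 0.2000, 0.2000, 0.2000, 0.1000, 0.2000], E[r] = 1.4000, γ^t·E[r] = 1.400000, running G = 1.400000
t=1: π = [0.1400, 0.1700, 0.1800, 0.1200, 0.1800, 0.2100], E[r] = 1.5200, γ^t·E[r] = 1.216000, running G = 2.616000
t=2: π = [0.1360, 0.1690, 0.1840, 0.1360, 0.1530, 0.2220], E[r] = 1.4790, γ^t·E[r] = 0.946560, running G = 3.562560
t=3: π = [0.1368, 0.1695, 0.1847, 0.1306, 0.1577, 0.2207], E[r] = 1.4929, γ^t·E[r] = 0.764365, running G = 4.326925
t=4: π = [0.1369, 0.1694, 0.1849, 0.1315, 0.1561, 0.2212], E[r] = 1.4882, γ^t·E[r] = 0.609563, running G = 4.936487
t=5: π = [0.1370, 0.1694, 0.1849, 0.1312, 0.1564, 0.2211], E[r] = 1.4890, γ^t·E[r] = 0.487907, running G = 5.424394
t=6: π = [0.1370, 0.1694, 0.1849, 0.1313, 0.1563, 0.2211], E[r] = 1.4887, γ^t·E[r] = 0.390243, running G = 5.814638
t=7: π = [0.1370, 0.1694, 0.1849, 0.1313, 0.1563, 0.2211], E[r] = 1.4887, γ^t·E[r] = 0.312204, running G = 6.126842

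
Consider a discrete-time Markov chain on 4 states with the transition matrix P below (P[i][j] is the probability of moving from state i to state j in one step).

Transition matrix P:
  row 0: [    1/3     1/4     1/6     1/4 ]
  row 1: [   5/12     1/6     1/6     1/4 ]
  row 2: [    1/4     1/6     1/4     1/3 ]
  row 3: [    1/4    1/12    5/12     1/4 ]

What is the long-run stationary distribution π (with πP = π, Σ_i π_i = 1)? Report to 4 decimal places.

π = [0.3035, 0.1694, 0.2558, 0.2713]

Balance equations π_j = Σ_i π_i·P[i][j]:
  π_0 = 1/3·π_0 + 5/12·π_1 + 1/4·π_2 + 1/4·π_3
  π_1 = 1/4·π_0 + 1/6·π_1 + 1/6·π_2 + 1/12·π_3
  π_2 = 1/6·π_0 + 1/6·π_1 + 1/4·π_2 + 5/12·π_3
  normalize: π_0 + π_1 + π_2 + π_3 = 1
Solving the linear system gives exactly π = [509/1677, 284/1677, 11/43, 35/129].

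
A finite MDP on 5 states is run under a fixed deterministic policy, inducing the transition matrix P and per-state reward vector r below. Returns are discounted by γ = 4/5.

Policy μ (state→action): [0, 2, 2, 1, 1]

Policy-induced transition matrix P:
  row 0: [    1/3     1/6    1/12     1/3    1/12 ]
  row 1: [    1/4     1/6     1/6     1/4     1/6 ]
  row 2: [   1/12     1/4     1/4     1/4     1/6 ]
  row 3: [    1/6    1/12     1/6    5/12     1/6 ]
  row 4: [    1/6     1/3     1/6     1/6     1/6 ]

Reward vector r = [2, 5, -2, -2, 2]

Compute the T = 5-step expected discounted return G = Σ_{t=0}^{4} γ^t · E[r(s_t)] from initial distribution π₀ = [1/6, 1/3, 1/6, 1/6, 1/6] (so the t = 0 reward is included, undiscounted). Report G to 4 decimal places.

G = 3.3687

t=0: π = [0.1667, 0.3333, 0.1667, 0.1667, 0.1667], E[r] = 1.6667, γ^t·E[r] = 1.666667, running G = 1.666667
t=1: π = [0.2083, 0.1944, 0.1667, 0.2778, 0.1528], E[r] = 0.8056, γ^t·E[r] = 0.644444, running G = 2.311111
t=2: π = [0.2037, 0.1829, 0.1632, 0.3009, 0.1493], E[r] = 0.6921, γ^t·E[r] = 0.442963, running G = 2.754074
t=3: π = [0.2023, 0.1801, 0.1633, 0.3047, 0.1497], E[r] = 0.6683, γ^t·E[r] = 0.342173, running G = 3.096247
t=4: π = [0.2018, 0.1798, 0.1634, 0.3052, 0.1498], E[r] = 0.6652, γ^t·E[r] = 0.272454, running G = 3.368701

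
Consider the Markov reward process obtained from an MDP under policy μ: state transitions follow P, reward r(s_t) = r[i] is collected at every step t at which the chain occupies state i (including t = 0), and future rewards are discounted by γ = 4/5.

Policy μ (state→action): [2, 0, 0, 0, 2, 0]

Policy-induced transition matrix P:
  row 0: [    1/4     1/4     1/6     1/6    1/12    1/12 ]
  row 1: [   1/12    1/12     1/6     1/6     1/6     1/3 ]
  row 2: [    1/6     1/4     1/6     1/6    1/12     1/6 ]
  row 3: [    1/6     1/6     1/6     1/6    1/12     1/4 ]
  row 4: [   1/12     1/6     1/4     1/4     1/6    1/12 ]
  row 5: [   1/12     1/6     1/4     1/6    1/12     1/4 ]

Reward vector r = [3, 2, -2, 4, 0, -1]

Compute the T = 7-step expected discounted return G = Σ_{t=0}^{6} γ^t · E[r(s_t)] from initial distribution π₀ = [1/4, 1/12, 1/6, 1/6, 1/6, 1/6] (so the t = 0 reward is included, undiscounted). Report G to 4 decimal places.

G = 3.7877

t=0: π = [0.2500, 0.0833, 0.1667, 0.1667, 0.1667, 0.1667], E[r] = 1.0833, γ^t·E[r] = 1.083333, running G = 1.083333
t=1: π = [0.1528, 0.1944, 0.1944, 0.1806, 0.1042, 0.1736], E[r] = 1.0069, γ^t·E[r] = 0.805556, running G = 1.888889
t=2: π = [0.1400, 0.1794, 0.1898, 0.1753, 0.1082, 0.2072], E[r] = 0.8935, γ^t·E[r] = 0.571852, running G = 2.460741
t=3: π = [0.1371, 0.1792, 0.1929, 0.1757, 0.1073, 0.2078], E[r] = 0.8788, γ^t·E[r] = 0.449951, running G = 2.910691
t=4: π = [0.1369, 0.1792, 0.1929, 0.1756, 0.1072, 0.2081], E[r] = 0.8777, γ^t·E[r] = 0.359488, running G = 3.270179
t=5: π = [0.1369, 0.1792, 0.1929, 0.1756, 0.1072, 0.2082], E[r] = 0.8774, γ^t·E[r] = 0.287492, running G = 3.557671
t=6: π = [0.1369, 0.1792, 0.1929, 0.1756, 0.1072, 0.2082], E[r] = 0.8773, γ^t·E[r] = 0.229986, running G = 3.787657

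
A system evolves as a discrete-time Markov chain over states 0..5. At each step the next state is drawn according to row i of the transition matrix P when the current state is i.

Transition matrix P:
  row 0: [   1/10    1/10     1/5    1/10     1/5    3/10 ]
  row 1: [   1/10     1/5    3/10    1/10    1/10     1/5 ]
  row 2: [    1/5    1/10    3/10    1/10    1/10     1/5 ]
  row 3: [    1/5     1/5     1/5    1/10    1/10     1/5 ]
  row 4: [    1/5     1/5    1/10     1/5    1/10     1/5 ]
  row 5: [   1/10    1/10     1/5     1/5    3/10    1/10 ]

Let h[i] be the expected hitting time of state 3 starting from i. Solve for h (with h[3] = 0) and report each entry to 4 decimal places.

h = [7.2677, 7.4227, 7.4072, 0.0000, 6.6680, 6.6121]

First-step conditioning: h[3] = 0; for i ≠ 3, h[i] = 1 + Σ_k P[i][k]·h[k].
  h[0] = 1 + 1/10·h[0] + 1/10·h[1] + 1/5·h[2] + 1/5·h[4] + 3/10·h[5]
  h[1] = 1 + 1/10·h[0] + 1/5·h[1] + 3/10·h[2] + 1/10·h[4] + 1/5·h[5]
  h[2] = 1 + 1/5·h[0] + 1/10·h[1] + 3/10·h[2] + 1/10·h[4] + 1/5·h[5]
  h[4] = 1 + 1/5·h[0] + 1/5·h[1] + 1/10·h[2] + 1/10·h[4] + 1/5·h[5]
  h[5] = 1 + 1/10·h[0] + 1/10·h[1] + 1/5·h[2] + 3/10·h[4] + 1/10·h[5]
Solving the 5×5 linear system over states ≠ 3 gives exactly h = [107860/14841, 720/97, 109930/14841, 0, 98960/14841, 32710/4947] (h[3] = 0 is the target).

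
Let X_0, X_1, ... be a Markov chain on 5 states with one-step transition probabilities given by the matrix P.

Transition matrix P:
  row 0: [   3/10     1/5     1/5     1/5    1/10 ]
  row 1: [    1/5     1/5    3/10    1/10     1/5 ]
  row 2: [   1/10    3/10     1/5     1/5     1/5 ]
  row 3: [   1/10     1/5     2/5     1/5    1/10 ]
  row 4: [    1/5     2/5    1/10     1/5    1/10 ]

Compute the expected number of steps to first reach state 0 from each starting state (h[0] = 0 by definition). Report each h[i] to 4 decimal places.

h = [0.0000, 6.3088, 6.9530, 7.0865, 6.2623]

First-step conditioning: h[0] = 0; for i ≠ 0, h[i] = 1 + Σ_k P[i][k]·h[k].
  h[1] = 1 + 1/5·h[1] + 3/10·h[2] + 1/10·h[3] + 1/5·h[4]
  h[2] = 1 + 3/10·h[1] + 1/5·h[2] + 1/5·h[3] + 1/5·h[4]
  h[3] = 1 + 1/5·h[1] + 2/5·h[2] + 1/5·h[3] + 1/10·h[4]
  h[4] = 1 + 2/5·h[1] + 1/10·h[2] + 1/5·h[3] + 1/10·h[4]
Solving the 4×4 linear system over states ≠ 0 gives exactly h = [0, 10870/1723, 11980/1723, 12210/1723, 10790/1723] (h[0] = 0 is the target).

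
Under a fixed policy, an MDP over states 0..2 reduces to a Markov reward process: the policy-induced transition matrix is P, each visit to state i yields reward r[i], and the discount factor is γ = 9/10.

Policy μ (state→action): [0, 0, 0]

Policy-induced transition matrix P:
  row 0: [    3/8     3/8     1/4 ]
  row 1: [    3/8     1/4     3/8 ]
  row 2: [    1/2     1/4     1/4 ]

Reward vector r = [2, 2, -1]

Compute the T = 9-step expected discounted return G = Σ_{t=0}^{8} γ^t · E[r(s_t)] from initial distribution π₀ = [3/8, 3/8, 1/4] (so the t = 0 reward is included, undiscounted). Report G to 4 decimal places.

t=0: π = [0.3750, 0.3750, 0.2500], E[r] = 1.2500, γ^t·E[r] = 1.250000, running G = 1.250000
t=1: π = [0.4063, 0.2969, 0.2969], E[r] = 1.1094, γ^t·E[r] = 0.998438, running G = 2.248438
t=2: π = [0.4121, 0.3008, 0.2871], E[r] = 1.1387, γ^t·E[r] = 0.922324, running G = 3.170762
t=3: π = [0.4109, 0.3015, 0.2876], E[r] = 1.1372, γ^t·E[r] = 0.829024, running G = 3.999786
t=4: π = [0.4109, 0.3014, 0.2877], E[r] = 1.1369, γ^t·E[r] = 0.745941, running G = 4.745727
t=5: π = [0.4110, 0.3014, 0.2877], E[r] = 1.1370, γ^t·E[r] = 0.671381, running G = 5.417108
t=6: π = [0.4110, 0.3014, 0.2877], E[r] = 1.1370, γ^t·E[r] = 0.604241, running G = 6.021349
t=7: π = [0.4110, 0.3014, 0.2877], E[r] = 1.1370, γ^t·E[r] = 0.543817, running G = 6.565166
t=8: π = [0.4110, 0.3014, 0.2877], E[r] = 1.1370, γ^t·E[r] = 0.489435, running G = 7.054602

G = 7.0546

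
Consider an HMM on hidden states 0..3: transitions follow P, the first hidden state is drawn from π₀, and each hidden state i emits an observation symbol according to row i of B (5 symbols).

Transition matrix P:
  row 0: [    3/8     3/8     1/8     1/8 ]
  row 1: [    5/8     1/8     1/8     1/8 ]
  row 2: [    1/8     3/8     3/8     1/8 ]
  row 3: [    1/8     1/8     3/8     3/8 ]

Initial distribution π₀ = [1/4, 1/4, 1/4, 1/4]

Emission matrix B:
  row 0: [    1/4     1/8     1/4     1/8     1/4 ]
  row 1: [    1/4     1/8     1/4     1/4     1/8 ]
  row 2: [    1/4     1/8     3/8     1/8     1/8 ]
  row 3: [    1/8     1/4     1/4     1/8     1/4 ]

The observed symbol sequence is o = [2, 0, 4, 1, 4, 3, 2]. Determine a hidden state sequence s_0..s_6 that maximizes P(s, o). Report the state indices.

path = [2, 1, 0, 1, 0, 1, 0]

t=0: δ = [6.250e-02, 6.250e-02, 9.375e-02, 6.250e-02]  (obs o_0=2)
t=1: δ = [9.766e-03, 8.789e-03, 8.789e-03, 2.930e-03]  ψ = [1, 2, 2, 3]  (obs o_1=0)
t=2: δ = [1.373e-03, 4.578e-04, 4.120e-04, 3.052e-04]  ψ = [1, 0, 2, 0]  (obs o_2=4)
t=3: δ = [6.437e-05, 6.437e-05, 2.146e-05, 4.292e-05]  ψ = [0, 0, 0, 0]  (obs o_3=1)
t=4: δ = [1.006e-05, 3.017e-06, 2.012e-06, 4.023e-06]  ψ = [1, 0, 3, 3]  (obs o_4=4)
t=5: δ = [4.715e-07, 9.430e-07, 1.886e-07, 1.886e-07]  ψ = [0, 0, 3, 3]  (obs o_5=3)
t=6: δ = [1.473e-07, 4.420e-08, 4.420e-08, 2.947e-08]  ψ = [1, 0, 1, 1]  (obs o_6=2)
backtrack: best end state = 0; path = [2, 1, 0, 1, 0, 1, 0]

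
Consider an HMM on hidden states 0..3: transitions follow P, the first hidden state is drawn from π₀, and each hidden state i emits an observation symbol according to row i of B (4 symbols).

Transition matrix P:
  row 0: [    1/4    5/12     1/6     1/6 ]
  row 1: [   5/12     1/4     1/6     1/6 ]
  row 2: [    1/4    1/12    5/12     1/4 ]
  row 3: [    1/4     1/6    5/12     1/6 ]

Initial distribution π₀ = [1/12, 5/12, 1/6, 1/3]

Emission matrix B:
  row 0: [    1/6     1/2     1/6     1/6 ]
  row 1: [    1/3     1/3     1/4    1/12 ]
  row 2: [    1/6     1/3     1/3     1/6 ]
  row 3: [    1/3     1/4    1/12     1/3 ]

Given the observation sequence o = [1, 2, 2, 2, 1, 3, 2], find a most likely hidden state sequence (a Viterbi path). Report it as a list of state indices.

path = [3, 2, 2, 2, 2, 3, 2]

t=0: δ = [4.167e-02, 1.389e-01, 5.556e-02, 8.333e-02]  (obs o_0=1)
t=1: δ = [9.645e-03, 8.681e-03, 1.157e-02, 1.929e-03]  ψ = [1, 1, 3, 1]  (obs o_1=2)
t=2: δ = [6.028e-04, 1.005e-03, 1.608e-03, 2.411e-04]  ψ = [1, 0, 2, 2]  (obs o_2=2)
t=3: δ = [6.977e-05, 6.279e-05, 2.233e-04, 3.349e-05]  ψ = [1, 0, 2, 2]  (obs o_3=2)
t=4: δ = [2.791e-05, 9.690e-06, 3.101e-05, 1.395e-05]  ψ = [2, 0, 2, 2]  (obs o_4=1)
t=5: δ = [1.292e-06, 9.690e-07, 2.153e-06, 2.584e-06]  ψ = [2, 0, 2, 2]  (obs o_5=3)
t=6: δ = [1.077e-07, 1.346e-07, 3.589e-07, 4.486e-08]  ψ = [3, 0, 3, 2]  (obs o_6=2)
backtrack: best end state = 2; path = [3, 2, 2, 2, 2, 3, 2]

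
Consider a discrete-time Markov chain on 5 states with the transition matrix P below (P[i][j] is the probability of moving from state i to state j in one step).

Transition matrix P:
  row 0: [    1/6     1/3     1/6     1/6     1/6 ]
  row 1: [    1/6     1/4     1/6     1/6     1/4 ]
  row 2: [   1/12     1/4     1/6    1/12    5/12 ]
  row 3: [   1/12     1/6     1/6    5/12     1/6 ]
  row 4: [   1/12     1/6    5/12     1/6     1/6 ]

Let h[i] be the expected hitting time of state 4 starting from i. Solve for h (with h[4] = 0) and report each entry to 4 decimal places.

First-step conditioning: h[4] = 0; for i ≠ 4, h[i] = 1 + Σ_k P[i][k]·h[k].
  h[0] = 1 + 1/6·h[0] + 1/3·h[1] + 1/6·h[2] + 1/6·h[3]
  h[1] = 1 + 1/6·h[0] + 1/4·h[1] + 1/6·h[2] + 1/6·h[3]
  h[2] = 1 + 1/12·h[0] + 1/4·h[1] + 1/6·h[2] + 1/12·h[3]
  h[3] = 1 + 1/12·h[0] + 1/6·h[1] + 1/6·h[2] + 5/12·h[3]
Solving the 4×4 linear system over states ≠ 4 gives exactly h = [2106/485, 1944/485, 318/97, 2142/485, 0] (h[4] = 0 is the target).

h = [4.3423, 4.0082, 3.2784, 4.4165, 0.0000]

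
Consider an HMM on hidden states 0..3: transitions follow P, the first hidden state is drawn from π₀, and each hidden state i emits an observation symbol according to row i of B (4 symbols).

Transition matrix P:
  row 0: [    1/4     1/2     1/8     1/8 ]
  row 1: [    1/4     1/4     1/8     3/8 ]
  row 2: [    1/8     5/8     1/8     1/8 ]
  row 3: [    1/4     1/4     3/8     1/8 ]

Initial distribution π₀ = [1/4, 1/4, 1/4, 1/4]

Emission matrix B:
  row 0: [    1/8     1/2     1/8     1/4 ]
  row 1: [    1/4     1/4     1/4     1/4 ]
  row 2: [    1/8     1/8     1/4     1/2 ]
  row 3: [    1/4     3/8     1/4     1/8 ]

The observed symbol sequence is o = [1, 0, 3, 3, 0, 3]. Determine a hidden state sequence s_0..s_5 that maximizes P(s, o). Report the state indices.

t=0: δ = [1.250e-01, 6.250e-02, 3.125e-02, 9.375e-02]  (obs o_0=1)
t=1: δ = [3.906e-03, 1.562e-02, 4.395e-03, 5.859e-03]  ψ = [0, 0, 3, 1]  (obs o_1=0)
t=2: δ = [9.766e-04, 9.766e-04, 1.099e-03, 7.324e-04]  ψ = [1, 1, 3, 1]  (obs o_2=3)
t=3: δ = [6.104e-05, 1.717e-04, 1.373e-04, 4.578e-05]  ψ = [0, 2, 3, 1]  (obs o_3=3)
t=4: δ = [5.364e-06, 2.146e-05, 2.682e-06, 1.609e-05]  ψ = [1, 2, 1, 1]  (obs o_4=0)
t=5: δ = [1.341e-06, 1.341e-06, 3.017e-06, 1.006e-06]  ψ = [1, 1, 3, 1]  (obs o_5=3)
backtrack: best end state = 2; path = [1, 3, 2, 1, 3, 2]

path = [1, 3, 2, 1, 3, 2]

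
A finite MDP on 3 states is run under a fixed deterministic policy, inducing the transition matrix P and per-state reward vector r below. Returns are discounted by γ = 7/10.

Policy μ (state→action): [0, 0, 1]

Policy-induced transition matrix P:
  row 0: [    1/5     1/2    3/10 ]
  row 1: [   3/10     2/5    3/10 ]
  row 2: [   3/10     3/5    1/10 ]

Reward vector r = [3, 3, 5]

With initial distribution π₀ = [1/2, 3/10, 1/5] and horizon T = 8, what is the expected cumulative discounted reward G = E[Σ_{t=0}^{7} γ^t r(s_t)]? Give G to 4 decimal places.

G = 10.9064

t=0: π = [0.5000, 0.3000, 0.2000], E[r] = 3.4000, γ^t·E[r] = 3.400000, running G = 3.400000
t=1: π = [0.2500, 0.4900, 0.2600], E[r] = 3.5200, γ^t·E[r] = 2.464000, running G = 5.864000
t=2: π = [0.2750, 0.4770, 0.2480], E[r] = 3.4960, γ^t·E[r] = 1.713040, running G = 7.577040
t=3: π = [0.2725, 0.4771, 0.2504], E[r] = 3.5008, γ^t·E[r] = 1.200774, running G = 8.777814
t=4: π = [0.2728, 0.4773, 0.2499], E[r] = 3.4998, γ^t·E[r] = 0.840312, running G = 9.618126
t=5: π = [0.2727, 0.4773, 0.2500], E[r] = 3.5000, γ^t·E[r] = 0.588250, running G = 10.206376
t=6: π = [0.2727, 0.4773, 0.2500], E[r] = 3.5000, γ^t·E[r] = 0.411771, running G = 10.618147
t=7: π = [0.2727, 0.4773, 0.2500], E[r] = 3.5000, γ^t·E[r] = 0.288240, running G = 10.906387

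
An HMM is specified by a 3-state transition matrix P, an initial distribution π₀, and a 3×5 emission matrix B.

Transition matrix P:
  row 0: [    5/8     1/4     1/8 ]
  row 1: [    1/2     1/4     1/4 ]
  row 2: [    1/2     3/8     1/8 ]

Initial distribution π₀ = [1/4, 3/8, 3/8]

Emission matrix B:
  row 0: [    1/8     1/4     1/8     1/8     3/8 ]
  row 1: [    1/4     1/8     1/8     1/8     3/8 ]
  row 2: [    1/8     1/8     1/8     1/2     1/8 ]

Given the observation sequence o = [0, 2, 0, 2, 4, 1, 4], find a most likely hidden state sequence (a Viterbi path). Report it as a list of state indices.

path = [1, 0, 0, 0, 0, 0, 0]

t=0: δ = [3.125e-02, 9.375e-02, 4.688e-02]  (obs o_0=0)
t=1: δ = [5.859e-03, 2.930e-03, 2.930e-03]  ψ = [1, 1, 1]  (obs o_1=2)
t=2: δ = [4.578e-04, 3.662e-04, 9.155e-05]  ψ = [0, 0, 0]  (obs o_2=0)
t=3: δ = [3.576e-05, 1.431e-05, 1.144e-05]  ψ = [0, 0, 1]  (obs o_3=2)
t=4: δ = [8.382e-06, 3.353e-06, 5.588e-07]  ψ = [0, 0, 0]  (obs o_4=4)
t=5: δ = [1.310e-06, 2.619e-07, 1.310e-07]  ψ = [0, 0, 0]  (obs o_5=1)
t=6: δ = [3.070e-07, 1.228e-07, 2.046e-08]  ψ = [0, 0, 0]  (obs o_6=4)
backtrack: best end state = 0; path = [1, 0, 0, 0, 0, 0, 0]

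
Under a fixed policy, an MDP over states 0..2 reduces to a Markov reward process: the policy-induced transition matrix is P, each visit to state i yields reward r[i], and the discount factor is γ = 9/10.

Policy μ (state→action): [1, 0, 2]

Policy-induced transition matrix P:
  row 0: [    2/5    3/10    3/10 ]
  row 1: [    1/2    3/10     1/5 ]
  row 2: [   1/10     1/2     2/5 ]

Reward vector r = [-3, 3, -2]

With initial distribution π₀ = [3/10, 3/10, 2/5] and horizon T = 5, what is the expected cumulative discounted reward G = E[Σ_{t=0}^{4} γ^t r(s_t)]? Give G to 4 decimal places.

t=0: π = [0.3000, 0.3000, 0.4000], E[r] = -0.8000, γ^t·E[r] = -0.800000, running G = -0.800000
t=1: π = [0.3100, 0.3800, 0.3100], E[r] = -0.4100, γ^t·E[r] = -0.369000, running G = -1.169000
t=2: π = [0.3450, 0.3620, 0.2930], E[r] = -0.5350, γ^t·E[r] = -0.433350, running G = -1.602350
t=3: π = [0.3483, 0.3586, 0.2931], E[r] = -0.5553, γ^t·E[r] = -0.404814, running G = -2.007164
t=4: π = [0.3479, 0.3586, 0.2935], E[r] = -0.5548, γ^t·E[r] = -0.364024, running G = -2.371188

G = -2.3712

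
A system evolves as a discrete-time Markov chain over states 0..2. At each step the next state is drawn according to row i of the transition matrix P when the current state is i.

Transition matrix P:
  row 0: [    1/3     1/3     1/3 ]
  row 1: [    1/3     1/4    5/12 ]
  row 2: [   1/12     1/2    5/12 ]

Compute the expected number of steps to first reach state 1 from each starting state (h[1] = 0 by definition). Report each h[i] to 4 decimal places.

First-step conditioning: h[1] = 0; for i ≠ 1, h[i] = 1 + Σ_k P[i][k]·h[k].
  h[0] = 1 + 1/3·h[0] + 1/3·h[2]
  h[2] = 1 + 1/12·h[0] + 5/12·h[2]
Solving the 2×2 linear system over states ≠ 1 gives exactly h = [33/13, 0, 27/13] (h[1] = 0 is the target).

h = [2.5385, 0.0000, 2.0769]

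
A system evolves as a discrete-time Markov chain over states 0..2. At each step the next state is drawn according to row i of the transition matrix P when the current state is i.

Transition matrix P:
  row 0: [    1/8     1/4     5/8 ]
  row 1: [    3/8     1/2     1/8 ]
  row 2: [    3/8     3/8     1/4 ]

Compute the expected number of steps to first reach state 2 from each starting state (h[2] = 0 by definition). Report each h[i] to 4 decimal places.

h = [2.1818, 3.6364, 0.0000]

First-step conditioning: h[2] = 0; for i ≠ 2, h[i] = 1 + Σ_k P[i][k]·h[k].
  h[0] = 1 + 1/8·h[0] + 1/4·h[1]
  h[1] = 1 + 3/8·h[0] + 1/2·h[1]
Solving the 2×2 linear system over states ≠ 2 gives exactly h = [24/11, 40/11, 0] (h[2] = 0 is the target).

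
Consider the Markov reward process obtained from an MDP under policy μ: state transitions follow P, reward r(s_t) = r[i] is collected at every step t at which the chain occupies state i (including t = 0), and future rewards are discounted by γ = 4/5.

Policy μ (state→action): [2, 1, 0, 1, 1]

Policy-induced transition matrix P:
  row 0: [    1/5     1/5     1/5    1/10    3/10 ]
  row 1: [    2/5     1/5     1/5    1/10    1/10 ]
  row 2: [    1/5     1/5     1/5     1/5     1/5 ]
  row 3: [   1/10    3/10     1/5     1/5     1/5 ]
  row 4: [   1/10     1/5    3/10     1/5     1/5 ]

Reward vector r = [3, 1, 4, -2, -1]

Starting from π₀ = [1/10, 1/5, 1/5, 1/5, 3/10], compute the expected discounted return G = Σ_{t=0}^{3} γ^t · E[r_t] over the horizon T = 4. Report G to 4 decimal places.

G = 2.9297

t=0: π = [0.1000, 0.2000, 0.2000, 0.2000, 0.3000], E[r] = 0.6000, γ^t·E[r] = 0.600000, running G = 0.600000
t=1: π = [0.1900, 0.2200, 0.2300, 0.1700, 0.1900], E[r] = 1.1800, γ^t·E[r] = 0.944000, running G = 1.544000
t=2: π = [0.2080, 0.2170, 0.2190, 0.1590, 0.1970], E[r] = 1.2020, γ^t·E[r] = 0.769280, running G = 2.313280
t=3: π = [0.2078, 0.2159, 0.2197, 0.1575, 0.1991], E[r] = 1.2040, γ^t·E[r] = 0.616448, running G = 2.929728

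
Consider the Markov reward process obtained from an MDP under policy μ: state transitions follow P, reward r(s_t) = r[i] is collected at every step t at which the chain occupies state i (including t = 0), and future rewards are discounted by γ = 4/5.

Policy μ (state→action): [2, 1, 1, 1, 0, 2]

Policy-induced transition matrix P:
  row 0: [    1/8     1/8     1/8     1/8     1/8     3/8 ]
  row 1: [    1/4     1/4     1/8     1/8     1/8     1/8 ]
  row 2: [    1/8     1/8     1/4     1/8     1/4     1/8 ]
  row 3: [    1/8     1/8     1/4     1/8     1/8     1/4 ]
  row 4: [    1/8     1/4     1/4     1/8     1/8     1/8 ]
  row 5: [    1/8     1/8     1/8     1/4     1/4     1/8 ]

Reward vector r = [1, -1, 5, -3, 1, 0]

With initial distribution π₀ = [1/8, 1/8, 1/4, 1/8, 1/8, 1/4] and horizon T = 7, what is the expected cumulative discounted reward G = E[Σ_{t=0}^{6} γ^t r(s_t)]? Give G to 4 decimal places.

t=0: π = [0.1250, 0.1250, 0.2500, 0.1250, 0.1250, 0.2500], E[r] = 1.0000, γ^t·E[r] = 1.000000, running G = 1.000000
t=1: π = [0.1406, 0.1563, 0.1875, 0.1563, 0.1875, 0.1719], E[r] = 0.6406, γ^t·E[r] = 0.512500, running G = 1.512500
t=2: π = [0.1445, 0.1680, 0.1914, 0.1465, 0.1699, 0.1797], E[r] = 0.6641, γ^t·E[r] = 0.425000, running G = 1.937500
t=3: π = [0.1460, 0.1672, 0.1885, 0.1475, 0.1714, 0.1794], E[r] = 0.6501, γ^t·E[r] = 0.332875, running G = 2.270375
t=4: π = [0.1459, 0.1673, 0.1884, 0.1474, 0.1710, 0.1799], E[r] = 0.6494, γ^t·E[r] = 0.265975, running G = 2.536350
t=5: π = [0.1459, 0.1673, 0.1884, 0.1475, 0.1710, 0.1799], E[r] = 0.6490, γ^t·E[r] = 0.212654, running G = 2.749004
t=6: π = [0.1459, 0.1673, 0.1884, 0.1475, 0.1710, 0.1799], E[r] = 0.6490, γ^t·E[r] = 0.170130, running G = 2.919134

G = 2.9191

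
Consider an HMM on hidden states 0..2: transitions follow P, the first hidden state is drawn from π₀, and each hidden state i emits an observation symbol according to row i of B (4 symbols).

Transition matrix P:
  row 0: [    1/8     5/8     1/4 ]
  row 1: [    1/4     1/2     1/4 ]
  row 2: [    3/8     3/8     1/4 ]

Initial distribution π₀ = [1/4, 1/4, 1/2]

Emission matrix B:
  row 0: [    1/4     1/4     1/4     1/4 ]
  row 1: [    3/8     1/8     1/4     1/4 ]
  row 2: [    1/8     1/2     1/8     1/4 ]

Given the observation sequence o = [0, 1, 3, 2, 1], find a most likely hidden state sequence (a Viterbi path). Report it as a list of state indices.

path = [1, 2, 0, 1, 2]

t=0: δ = [6.250e-02, 9.375e-02, 6.250e-02]  (obs o_0=0)
t=1: δ = [5.859e-03, 5.859e-03, 1.172e-02]  ψ = [1, 1, 1]  (obs o_1=1)
t=2: δ = [1.099e-03, 1.099e-03, 7.324e-04]  ψ = [2, 2, 2]  (obs o_2=3)
t=3: δ = [6.866e-05, 1.717e-04, 3.433e-05]  ψ = [1, 0, 0]  (obs o_3=2)
t=4: δ = [1.073e-05, 1.073e-05, 2.146e-05]  ψ = [1, 1, 1]  (obs o_4=1)
backtrack: best end state = 2; path = [1, 2, 0, 1, 2]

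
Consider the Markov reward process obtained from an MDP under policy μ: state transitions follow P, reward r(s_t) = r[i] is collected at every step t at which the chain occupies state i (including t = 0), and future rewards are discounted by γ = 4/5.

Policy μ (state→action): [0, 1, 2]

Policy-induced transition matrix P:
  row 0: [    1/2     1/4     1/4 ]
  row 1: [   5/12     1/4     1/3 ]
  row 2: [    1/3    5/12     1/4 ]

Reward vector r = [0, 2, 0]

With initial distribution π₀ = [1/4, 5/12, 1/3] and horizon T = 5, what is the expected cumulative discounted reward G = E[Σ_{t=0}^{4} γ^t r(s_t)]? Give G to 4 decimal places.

t=0: π = [0.2500, 0.4167, 0.3333], E[r] = 0.8333, γ^t·E[r] = 0.833333, running G = 0.833333
t=1: π = [0.4097, 0.3056, 0.2847], E[r] = 0.6111, γ^t·E[r] = 0.488889, running G = 1.322222
t=2: π = [0.4271, 0.2975, 0.2755], E[r] = 0.5949, γ^t·E[r] = 0.380741, running G = 1.702963
t=3: π = [0.4293, 0.2959, 0.2748], E[r] = 0.5918, γ^t·E[r] = 0.303012, running G = 2.005975
t=4: π = [0.4295, 0.2958, 0.2747], E[r] = 0.5916, γ^t·E[r] = 0.242318, running G = 2.248293

G = 2.2483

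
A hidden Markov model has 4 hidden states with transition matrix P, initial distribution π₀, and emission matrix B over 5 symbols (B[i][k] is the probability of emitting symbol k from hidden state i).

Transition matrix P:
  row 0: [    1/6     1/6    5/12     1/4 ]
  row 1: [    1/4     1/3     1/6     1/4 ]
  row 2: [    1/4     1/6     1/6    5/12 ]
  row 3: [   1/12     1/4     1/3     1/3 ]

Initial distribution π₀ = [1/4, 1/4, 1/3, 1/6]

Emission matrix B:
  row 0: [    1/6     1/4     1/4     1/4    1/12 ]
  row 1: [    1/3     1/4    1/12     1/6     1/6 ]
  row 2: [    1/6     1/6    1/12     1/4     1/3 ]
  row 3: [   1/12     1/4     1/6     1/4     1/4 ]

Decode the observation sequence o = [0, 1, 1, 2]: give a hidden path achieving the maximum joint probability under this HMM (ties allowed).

t=0: δ = [4.167e-02, 8.333e-02, 5.556e-02, 1.389e-02]  (obs o_0=0)
t=1: δ = [5.208e-03, 6.944e-03, 2.894e-03, 5.787e-03]  ψ = [1, 1, 0, 2]  (obs o_1=1)
t=2: δ = [4.340e-04, 5.787e-04, 3.617e-04, 4.823e-04]  ψ = [1, 1, 0, 3]  (obs o_2=1)
t=3: δ = [3.617e-05, 1.608e-05, 1.507e-05, 2.679e-05]  ψ = [1, 1, 0, 3]  (obs o_3=2)
backtrack: best end state = 0; path = [1, 1, 1, 0]

path = [1, 1, 1, 0]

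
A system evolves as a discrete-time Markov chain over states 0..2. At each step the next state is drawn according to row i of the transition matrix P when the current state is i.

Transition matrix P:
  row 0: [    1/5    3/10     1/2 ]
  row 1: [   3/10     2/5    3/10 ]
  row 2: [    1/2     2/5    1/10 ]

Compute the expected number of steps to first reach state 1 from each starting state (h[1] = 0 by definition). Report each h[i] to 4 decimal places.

h = [2.9787, 0.0000, 2.7660]

First-step conditioning: h[1] = 0; for i ≠ 1, h[i] = 1 + Σ_k P[i][k]·h[k].
  h[0] = 1 + 1/5·h[0] + 1/2·h[2]
  h[2] = 1 + 1/2·h[0] + 1/10·h[2]
Solving the 2×2 linear system over states ≠ 1 gives exactly h = [140/47, 0, 130/47] (h[1] = 0 is the target).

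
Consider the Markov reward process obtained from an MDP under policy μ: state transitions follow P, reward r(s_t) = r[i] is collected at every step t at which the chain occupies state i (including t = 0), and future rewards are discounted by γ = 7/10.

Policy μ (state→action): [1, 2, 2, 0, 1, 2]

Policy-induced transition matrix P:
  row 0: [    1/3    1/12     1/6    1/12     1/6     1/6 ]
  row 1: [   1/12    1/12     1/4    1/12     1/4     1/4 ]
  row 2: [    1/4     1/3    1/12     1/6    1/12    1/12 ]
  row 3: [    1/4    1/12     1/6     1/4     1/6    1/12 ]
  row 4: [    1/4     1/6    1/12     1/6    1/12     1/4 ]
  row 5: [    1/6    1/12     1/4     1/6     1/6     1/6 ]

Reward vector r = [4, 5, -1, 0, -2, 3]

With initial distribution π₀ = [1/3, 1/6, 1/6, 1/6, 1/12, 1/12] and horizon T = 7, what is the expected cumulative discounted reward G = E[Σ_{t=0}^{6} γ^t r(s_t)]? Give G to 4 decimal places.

t=0: π = [0.3333, 0.1667, 0.1667, 0.1667, 0.0833, 0.0833], E[r] = 2.0833, γ^t·E[r] = 2.083333, running G = 2.083333
t=1: π = [0.2431, 0.1319, 0.1667, 0.1389, 0.1597, 0.1597], E[r] = 1.6250, γ^t·E[r] = 1.137500, running G = 3.220833
t=2: π = [0.2350, 0.1383, 0.1638, 0.1470, 0.1505, 0.1655], E[r] = 1.6632, γ^t·E[r] = 0.814965, running G = 4.035799
t=3: π = [0.2327, 0.1368, 0.1658, 0.1478, 0.1520, 0.1648], E[r] = 1.6397, γ^t·E[r] = 0.562420, running G = 4.598219
t=4: π = [0.2329, 0.1375, 0.1653, 0.1482, 0.1516, 0.1646], E[r] = 1.6440, γ^t·E[r] = 0.394722, running G = 4.992940
t=5: π = [0.2328, 0.1373, 0.1654, 0.1482, 0.1517, 0.1646], E[r] = 1.6426, γ^t·E[r] = 0.276076, running G = 5.269016
t=6: π = [0.2328, 0.1373, 0.1654, 0.1482, 0.1517, 0.1646], E[r] = 1.6430, γ^t·E[r] = 0.193292, running G = 5.462308

G = 5.4623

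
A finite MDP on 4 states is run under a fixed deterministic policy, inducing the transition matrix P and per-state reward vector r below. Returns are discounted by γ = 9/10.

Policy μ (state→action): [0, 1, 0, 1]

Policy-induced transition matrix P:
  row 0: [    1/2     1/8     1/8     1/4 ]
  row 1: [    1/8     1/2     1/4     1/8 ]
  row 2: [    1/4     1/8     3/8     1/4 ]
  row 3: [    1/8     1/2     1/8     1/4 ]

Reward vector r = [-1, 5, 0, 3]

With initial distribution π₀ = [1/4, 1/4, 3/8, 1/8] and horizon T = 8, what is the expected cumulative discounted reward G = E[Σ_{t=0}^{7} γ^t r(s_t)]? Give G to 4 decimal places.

G = 10.4726

t=0: π = [0.2500, 0.2500, 0.3750, 0.1250], E[r] = 1.3750, γ^t·E[r] = 1.375000, running G = 1.375000
t=1: π = [0.2656, 0.2656, 0.2500, 0.2188], E[r] = 1.7188, γ^t·E[r] = 1.546875, running G = 2.921875
t=2: π = [0.2559, 0.3066, 0.2207, 0.2168], E[r] = 1.9277, γ^t·E[r] = 1.561465, running G = 4.483340
t=3: π = [0.2485, 0.3213, 0.2185, 0.2117], E[r] = 1.9929, γ^t·E[r] = 1.452839, running G = 5.936178
t=4: π = [0.2455, 0.3249, 0.2198, 0.2098], E[r] = 2.0083, γ^t·E[r] = 1.317646, running G = 7.253825
t=5: π = [0.2445, 0.3255, 0.2206, 0.2094], E[r] = 2.0112, γ^t·E[r] = 1.187591, running G = 8.441416
t=6: π = [0.2443, 0.3256, 0.2208, 0.2093], E[r] = 2.0116, γ^t·E[r] = 1.069050, running G = 9.510466
t=7: π = [0.2442, 0.3256, 0.2209, 0.2093], E[r] = 2.0116, γ^t·E[r] = 0.962159, running G = 10.472626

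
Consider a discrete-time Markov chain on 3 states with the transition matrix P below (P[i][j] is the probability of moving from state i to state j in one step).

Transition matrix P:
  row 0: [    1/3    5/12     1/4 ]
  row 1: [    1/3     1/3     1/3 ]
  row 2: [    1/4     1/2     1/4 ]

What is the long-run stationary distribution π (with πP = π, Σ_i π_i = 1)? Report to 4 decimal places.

Balance equations π_j = Σ_i π_i·P[i][j]:
  π_0 = 1/3·π_0 + 1/3·π_1 + 1/4·π_2
  π_1 = 5/12·π_0 + 1/3·π_1 + 1/2·π_2
  normalize: π_0 + π_1 + π_2 = 1
Solving the linear system gives exactly π = [48/155, 63/155, 44/155].

π = [0.3097, 0.4065, 0.2839]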